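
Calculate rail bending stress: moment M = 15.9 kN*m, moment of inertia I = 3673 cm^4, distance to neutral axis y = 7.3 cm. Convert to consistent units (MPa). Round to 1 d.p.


Convert units:
M = 15.9 kN*m = 15900000 N*mm
y = 7.3 cm = 73 mm
I = 3673 cm^4 = 36730000 mm^4
sigma = 15900000 * 73 / 36730000
sigma = 31.6 MPa

31.6


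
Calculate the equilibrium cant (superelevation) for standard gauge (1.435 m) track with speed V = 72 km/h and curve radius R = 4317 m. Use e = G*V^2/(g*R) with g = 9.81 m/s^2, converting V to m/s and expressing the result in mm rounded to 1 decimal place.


Convert speed: V = 72 / 3.6 = 20.0 m/s
Apply formula: e = 1.435 * 20.0^2 / (9.81 * 4317)
e = 1.435 * 400.0 / 42349.77
e = 0.013554 m = 13.6 mm

13.6


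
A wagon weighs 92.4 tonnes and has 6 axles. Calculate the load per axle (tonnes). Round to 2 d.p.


Load per axle = total weight / number of axles
Load = 92.4 / 6
Load = 15.40 tonnes

15.40


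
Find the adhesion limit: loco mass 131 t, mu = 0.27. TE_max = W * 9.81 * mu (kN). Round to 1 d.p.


TE_max = W * g * mu
TE_max = 131 * 9.81 * 0.27
TE_max = 1285.11 * 0.27
TE_max = 347.0 kN

347.0


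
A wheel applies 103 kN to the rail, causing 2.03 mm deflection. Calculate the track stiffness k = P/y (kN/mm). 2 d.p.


Track stiffness k = P / y
k = 103 / 2.03
k = 50.74 kN/mm

50.74


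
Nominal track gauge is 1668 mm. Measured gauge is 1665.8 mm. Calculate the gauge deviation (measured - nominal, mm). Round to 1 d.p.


Deviation = measured - nominal
Deviation = 1665.8 - 1668
Deviation = -2.2 mm

-2.2


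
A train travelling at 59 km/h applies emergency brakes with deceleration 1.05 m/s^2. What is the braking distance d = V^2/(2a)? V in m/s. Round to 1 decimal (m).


Convert speed: V = 59 / 3.6 = 16.3889 m/s
V^2 = 268.5957
d = 268.5957 / (2 * 1.05)
d = 268.5957 / 2.1
d = 127.9 m

127.9


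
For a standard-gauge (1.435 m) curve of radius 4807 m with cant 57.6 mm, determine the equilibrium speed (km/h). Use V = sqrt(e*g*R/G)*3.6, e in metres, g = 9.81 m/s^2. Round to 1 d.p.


Convert cant: e = 57.6 mm = 0.0576 m
V_ms = sqrt(0.0576 * 9.81 * 4807 / 1.435)
V_ms = sqrt(1892.839158) = 43.5068 m/s
V = 43.5068 * 3.6 = 156.6 km/h

156.6


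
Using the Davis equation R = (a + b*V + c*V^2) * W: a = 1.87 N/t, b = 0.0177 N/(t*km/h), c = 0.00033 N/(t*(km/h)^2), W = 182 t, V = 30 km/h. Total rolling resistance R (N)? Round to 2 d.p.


b*V = 0.0177 * 30 = 0.531
c*V^2 = 0.00033 * 900 = 0.297
R_per_t = 1.87 + 0.531 + 0.297 = 2.698 N/t
R_total = 2.698 * 182 = 491.04 N

491.04


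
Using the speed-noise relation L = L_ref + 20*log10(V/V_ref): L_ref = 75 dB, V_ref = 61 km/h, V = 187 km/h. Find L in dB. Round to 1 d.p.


V/V_ref = 187 / 61 = 3.065574
log10(3.065574) = 0.486512
20 * 0.486512 = 9.7302
L = 75 + 9.7302 = 84.7 dB

84.7


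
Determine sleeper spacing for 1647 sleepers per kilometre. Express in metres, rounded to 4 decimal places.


Spacing = 1000 m / number of sleepers
Spacing = 1000 / 1647
Spacing = 0.6072 m

0.6072


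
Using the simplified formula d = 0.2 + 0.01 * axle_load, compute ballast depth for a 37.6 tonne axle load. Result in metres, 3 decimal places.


d = 0.2 + 0.01 * 37.6
d = 0.2 + 0.376
d = 0.576 m

0.576


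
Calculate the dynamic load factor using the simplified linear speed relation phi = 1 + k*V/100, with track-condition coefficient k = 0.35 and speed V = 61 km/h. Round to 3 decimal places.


phi = 1 + k * V / 100
phi = 1 + 0.35 * 61 / 100
phi = 1 + 0.2135
phi = 1.214

1.214


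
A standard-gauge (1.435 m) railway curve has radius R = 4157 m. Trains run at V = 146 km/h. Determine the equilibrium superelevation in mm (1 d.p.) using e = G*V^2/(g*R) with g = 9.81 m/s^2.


Convert speed: V = 146 / 3.6 = 40.5556 m/s
Apply formula: e = 1.435 * 40.5556^2 / (9.81 * 4157)
e = 1.435 * 1644.7531 / 40780.17
e = 0.057877 m = 57.9 mm

57.9


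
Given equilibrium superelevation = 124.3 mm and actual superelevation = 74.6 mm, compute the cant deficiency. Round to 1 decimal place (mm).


Cant deficiency = equilibrium cant - actual cant
CD = 124.3 - 74.6
CD = 49.7 mm

49.7


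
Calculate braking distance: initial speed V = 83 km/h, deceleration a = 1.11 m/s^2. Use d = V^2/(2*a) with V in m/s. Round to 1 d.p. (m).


Convert speed: V = 83 / 3.6 = 23.0556 m/s
V^2 = 531.5586
d = 531.5586 / (2 * 1.11)
d = 531.5586 / 2.22
d = 239.4 m

239.4


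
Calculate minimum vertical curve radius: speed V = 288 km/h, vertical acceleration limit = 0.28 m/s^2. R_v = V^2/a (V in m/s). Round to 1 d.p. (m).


Convert speed: V = 288 / 3.6 = 80.0 m/s
V^2 = 6400.0 m^2/s^2
R_v = 6400.0 / 0.28
R_v = 22857.1 m

22857.1


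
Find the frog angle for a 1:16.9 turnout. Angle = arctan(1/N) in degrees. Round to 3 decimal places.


1/N = 1/16.9 = 0.059172
angle = arctan(0.059172) = 0.059103 rad
angle = 0.059103 * 180/pi = 3.386 degrees

3.386


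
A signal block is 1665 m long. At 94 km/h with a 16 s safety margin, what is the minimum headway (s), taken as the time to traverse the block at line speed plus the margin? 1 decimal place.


V = 94 / 3.6 = 26.1111 m/s
Block traversal time = 1665 / 26.1111 = 63.766 s
Headway = 63.766 + 16
Headway = 79.8 s

79.8


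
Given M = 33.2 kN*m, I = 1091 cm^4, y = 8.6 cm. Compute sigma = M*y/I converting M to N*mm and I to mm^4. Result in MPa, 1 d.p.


Convert units:
M = 33.2 kN*m = 33200000 N*mm
y = 8.6 cm = 86 mm
I = 1091 cm^4 = 10910000 mm^4
sigma = 33200000 * 86 / 10910000
sigma = 261.7 MPa

261.7


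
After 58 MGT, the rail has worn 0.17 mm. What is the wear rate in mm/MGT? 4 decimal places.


Wear rate = total wear / cumulative tonnage
Rate = 0.17 / 58
Rate = 0.0029 mm/MGT

0.0029


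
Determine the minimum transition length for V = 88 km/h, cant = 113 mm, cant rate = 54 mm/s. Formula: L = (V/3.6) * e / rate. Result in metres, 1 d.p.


Convert speed: V = 88 / 3.6 = 24.4444 m/s
L = 24.4444 * 113 / 54
L = 2762.2222 / 54
L = 51.2 m

51.2


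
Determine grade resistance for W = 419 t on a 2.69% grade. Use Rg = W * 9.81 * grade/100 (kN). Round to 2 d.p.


Rg = W * 9.81 * grade / 100
Rg = 419 * 9.81 * 2.69 / 100
Rg = 4110.39 * 0.0269
Rg = 110.57 kN

110.57


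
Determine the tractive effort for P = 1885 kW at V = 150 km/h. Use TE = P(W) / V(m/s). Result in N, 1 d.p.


Convert: P = 1885 kW = 1885000 W
V = 150 / 3.6 = 41.6667 m/s
TE = 1885000 / 41.6667
TE = 45240.0 N

45240.0


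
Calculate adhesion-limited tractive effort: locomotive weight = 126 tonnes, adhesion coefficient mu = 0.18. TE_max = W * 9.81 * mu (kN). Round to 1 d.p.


TE_max = W * g * mu
TE_max = 126 * 9.81 * 0.18
TE_max = 1236.06 * 0.18
TE_max = 222.5 kN

222.5


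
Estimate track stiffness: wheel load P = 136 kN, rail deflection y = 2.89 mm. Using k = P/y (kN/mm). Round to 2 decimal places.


Track stiffness k = P / y
k = 136 / 2.89
k = 47.06 kN/mm

47.06


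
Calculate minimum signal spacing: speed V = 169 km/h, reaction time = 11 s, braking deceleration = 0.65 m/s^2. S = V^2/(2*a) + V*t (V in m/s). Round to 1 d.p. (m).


V = 169 / 3.6 = 46.9444 m/s
Braking distance = 46.9444^2 / (2*0.65) = 1695.216 m
Sighting distance = 46.9444 * 11 = 516.3889 m
S = 1695.216 + 516.3889 = 2211.6 m

2211.6


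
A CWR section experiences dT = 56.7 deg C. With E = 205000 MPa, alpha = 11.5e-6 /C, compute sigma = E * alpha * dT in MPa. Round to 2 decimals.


sigma = E * alpha * dT
sigma = 205000 * 11.5e-6 * 56.7
sigma = 2.3575 * 56.7
sigma = 133.67 MPa

133.67


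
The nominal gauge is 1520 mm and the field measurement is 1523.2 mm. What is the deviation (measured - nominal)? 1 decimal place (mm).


Deviation = measured - nominal
Deviation = 1523.2 - 1520
Deviation = 3.2 mm

3.2


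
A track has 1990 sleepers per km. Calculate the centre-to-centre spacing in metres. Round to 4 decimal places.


Spacing = 1000 m / number of sleepers
Spacing = 1000 / 1990
Spacing = 0.5025 m

0.5025


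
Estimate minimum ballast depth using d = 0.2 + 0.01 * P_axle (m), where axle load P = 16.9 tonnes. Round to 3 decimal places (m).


d = 0.2 + 0.01 * 16.9
d = 0.2 + 0.169
d = 0.369 m

0.369


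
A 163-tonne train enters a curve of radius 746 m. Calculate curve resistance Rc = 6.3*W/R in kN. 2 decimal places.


Rc = 6.3 * W / R
Rc = 6.3 * 163 / 746
Rc = 1026.9 / 746
Rc = 1.38 kN

1.38


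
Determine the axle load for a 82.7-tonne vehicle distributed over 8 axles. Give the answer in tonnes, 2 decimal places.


Load per axle = total weight / number of axles
Load = 82.7 / 8
Load = 10.34 tonnes

10.34


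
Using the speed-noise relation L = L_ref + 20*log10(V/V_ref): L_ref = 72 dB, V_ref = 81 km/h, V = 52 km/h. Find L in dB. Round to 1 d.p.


V/V_ref = 52 / 81 = 0.641975
log10(0.641975) = -0.192482
20 * -0.192482 = -3.8496
L = 72 + -3.8496 = 68.2 dB

68.2


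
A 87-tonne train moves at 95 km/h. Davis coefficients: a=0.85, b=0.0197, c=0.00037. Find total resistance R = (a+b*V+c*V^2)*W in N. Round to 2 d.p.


b*V = 0.0197 * 95 = 1.8715
c*V^2 = 0.00037 * 9025 = 3.33925
R_per_t = 0.85 + 1.8715 + 3.33925 = 6.06075 N/t
R_total = 6.06075 * 87 = 527.29 N

527.29


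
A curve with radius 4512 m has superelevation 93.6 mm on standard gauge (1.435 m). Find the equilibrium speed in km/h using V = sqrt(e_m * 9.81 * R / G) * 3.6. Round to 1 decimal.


Convert cant: e = 93.6 mm = 0.0936 m
V_ms = sqrt(0.0936 * 9.81 * 4512 / 1.435)
V_ms = sqrt(2887.101458) = 53.7318 m/s
V = 53.7318 * 3.6 = 193.4 km/h

193.4


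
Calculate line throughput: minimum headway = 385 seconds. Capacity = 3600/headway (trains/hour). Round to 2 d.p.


Capacity = 3600 / headway
Capacity = 3600 / 385
Capacity = 9.35 trains/hour

9.35


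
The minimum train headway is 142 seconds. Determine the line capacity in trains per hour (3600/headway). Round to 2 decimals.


Capacity = 3600 / headway
Capacity = 3600 / 142
Capacity = 25.35 trains/hour

25.35


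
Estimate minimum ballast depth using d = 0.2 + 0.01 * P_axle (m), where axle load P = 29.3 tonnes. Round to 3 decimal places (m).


d = 0.2 + 0.01 * 29.3
d = 0.2 + 0.293
d = 0.493 m

0.493


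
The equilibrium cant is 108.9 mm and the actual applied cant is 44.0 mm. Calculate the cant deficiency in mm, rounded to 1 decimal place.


Cant deficiency = equilibrium cant - actual cant
CD = 108.9 - 44.0
CD = 64.9 mm

64.9


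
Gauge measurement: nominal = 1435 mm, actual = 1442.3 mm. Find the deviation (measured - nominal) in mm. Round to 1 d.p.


Deviation = measured - nominal
Deviation = 1442.3 - 1435
Deviation = 7.3 mm

7.3


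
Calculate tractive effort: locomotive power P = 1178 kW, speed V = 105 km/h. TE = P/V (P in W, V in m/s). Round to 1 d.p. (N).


Convert: P = 1178 kW = 1178000 W
V = 105 / 3.6 = 29.1667 m/s
TE = 1178000 / 29.1667
TE = 40388.6 N

40388.6


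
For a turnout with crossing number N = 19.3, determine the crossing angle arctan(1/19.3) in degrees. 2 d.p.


1/N = 1/19.3 = 0.051813
angle = arctan(0.051813) = 0.051767 rad
angle = 0.051767 * 180/pi = 2.97 degrees

2.97


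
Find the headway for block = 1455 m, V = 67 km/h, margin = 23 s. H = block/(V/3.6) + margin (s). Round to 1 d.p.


V = 67 / 3.6 = 18.6111 m/s
Block traversal time = 1455 / 18.6111 = 78.1791 s
Headway = 78.1791 + 23
Headway = 101.2 s

101.2


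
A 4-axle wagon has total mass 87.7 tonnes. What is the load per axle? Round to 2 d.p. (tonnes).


Load per axle = total weight / number of axles
Load = 87.7 / 4
Load = 21.93 tonnes

21.93


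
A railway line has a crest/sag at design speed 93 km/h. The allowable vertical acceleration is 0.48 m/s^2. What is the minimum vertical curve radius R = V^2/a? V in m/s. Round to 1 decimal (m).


Convert speed: V = 93 / 3.6 = 25.8333 m/s
V^2 = 667.3611 m^2/s^2
R_v = 667.3611 / 0.48
R_v = 1390.3 m

1390.3


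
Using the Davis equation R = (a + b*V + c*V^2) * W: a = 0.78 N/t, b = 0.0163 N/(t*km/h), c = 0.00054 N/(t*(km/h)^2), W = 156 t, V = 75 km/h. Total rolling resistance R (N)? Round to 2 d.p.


b*V = 0.0163 * 75 = 1.2225
c*V^2 = 0.00054 * 5625 = 3.0375
R_per_t = 0.78 + 1.2225 + 3.0375 = 5.04 N/t
R_total = 5.04 * 156 = 786.24 N

786.24


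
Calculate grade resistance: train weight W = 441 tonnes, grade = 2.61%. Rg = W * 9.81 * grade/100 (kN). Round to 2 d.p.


Rg = W * 9.81 * grade / 100
Rg = 441 * 9.81 * 2.61 / 100
Rg = 4326.21 * 0.0261
Rg = 112.91 kN

112.91


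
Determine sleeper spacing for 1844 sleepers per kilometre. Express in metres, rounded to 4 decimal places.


Spacing = 1000 m / number of sleepers
Spacing = 1000 / 1844
Spacing = 0.5423 m

0.5423


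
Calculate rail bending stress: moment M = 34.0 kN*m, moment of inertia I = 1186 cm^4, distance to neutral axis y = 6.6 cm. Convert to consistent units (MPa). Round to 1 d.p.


Convert units:
M = 34.0 kN*m = 34000000 N*mm
y = 6.6 cm = 66 mm
I = 1186 cm^4 = 11860000 mm^4
sigma = 34000000 * 66 / 11860000
sigma = 189.2 MPa

189.2


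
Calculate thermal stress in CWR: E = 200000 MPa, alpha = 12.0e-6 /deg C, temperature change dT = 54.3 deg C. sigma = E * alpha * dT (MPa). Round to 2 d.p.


sigma = E * alpha * dT
sigma = 200000 * 12.0e-6 * 54.3
sigma = 2.4 * 54.3
sigma = 130.32 MPa

130.32


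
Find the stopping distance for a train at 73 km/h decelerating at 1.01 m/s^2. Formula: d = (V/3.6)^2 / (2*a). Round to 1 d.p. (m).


Convert speed: V = 73 / 3.6 = 20.2778 m/s
V^2 = 411.1883
d = 411.1883 / (2 * 1.01)
d = 411.1883 / 2.02
d = 203.6 m

203.6


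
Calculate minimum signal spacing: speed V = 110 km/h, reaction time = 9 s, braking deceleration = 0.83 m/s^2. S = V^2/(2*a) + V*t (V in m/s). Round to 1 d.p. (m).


V = 110 / 3.6 = 30.5556 m/s
Braking distance = 30.5556^2 / (2*0.83) = 562.4349 m
Sighting distance = 30.5556 * 9 = 275.0 m
S = 562.4349 + 275.0 = 837.4 m

837.4


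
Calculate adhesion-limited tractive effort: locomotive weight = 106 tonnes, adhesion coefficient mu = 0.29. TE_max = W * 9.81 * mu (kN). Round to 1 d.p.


TE_max = W * g * mu
TE_max = 106 * 9.81 * 0.29
TE_max = 1039.86 * 0.29
TE_max = 301.6 kN

301.6


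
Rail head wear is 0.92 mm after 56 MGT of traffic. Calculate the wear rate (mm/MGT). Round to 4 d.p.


Wear rate = total wear / cumulative tonnage
Rate = 0.92 / 56
Rate = 0.0164 mm/MGT

0.0164


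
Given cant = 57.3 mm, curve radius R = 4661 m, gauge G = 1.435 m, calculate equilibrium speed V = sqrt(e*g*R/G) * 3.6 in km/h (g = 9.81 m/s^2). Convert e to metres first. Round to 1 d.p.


Convert cant: e = 57.3 mm = 0.0573 m
V_ms = sqrt(0.0573 * 9.81 * 4661 / 1.435)
V_ms = sqrt(1825.79003) = 42.7293 m/s
V = 42.7293 * 3.6 = 153.8 km/h

153.8


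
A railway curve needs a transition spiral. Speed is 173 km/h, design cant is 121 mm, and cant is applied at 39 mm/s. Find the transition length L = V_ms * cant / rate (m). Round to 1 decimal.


Convert speed: V = 173 / 3.6 = 48.0556 m/s
L = 48.0556 * 121 / 39
L = 5814.7222 / 39
L = 149.1 m

149.1


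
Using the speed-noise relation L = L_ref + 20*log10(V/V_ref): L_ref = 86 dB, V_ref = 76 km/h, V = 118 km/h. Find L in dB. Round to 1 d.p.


V/V_ref = 118 / 76 = 1.552632
log10(1.552632) = 0.191068
20 * 0.191068 = 3.8214
L = 86 + 3.8214 = 89.8 dB

89.8


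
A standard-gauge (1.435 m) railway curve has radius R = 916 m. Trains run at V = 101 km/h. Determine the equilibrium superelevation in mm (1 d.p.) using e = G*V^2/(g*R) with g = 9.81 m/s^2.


Convert speed: V = 101 / 3.6 = 28.0556 m/s
Apply formula: e = 1.435 * 28.0556^2 / (9.81 * 916)
e = 1.435 * 787.1142 / 8985.96
e = 0.125697 m = 125.7 mm

125.7


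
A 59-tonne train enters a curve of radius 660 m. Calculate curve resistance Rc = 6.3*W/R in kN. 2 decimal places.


Rc = 6.3 * W / R
Rc = 6.3 * 59 / 660
Rc = 371.7 / 660
Rc = 0.56 kN

0.56


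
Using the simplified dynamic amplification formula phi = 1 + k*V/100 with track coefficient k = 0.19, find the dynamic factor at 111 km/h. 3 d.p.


phi = 1 + k * V / 100
phi = 1 + 0.19 * 111 / 100
phi = 1 + 0.2109
phi = 1.211

1.211


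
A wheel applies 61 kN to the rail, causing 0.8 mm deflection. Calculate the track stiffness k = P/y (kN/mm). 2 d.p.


Track stiffness k = P / y
k = 61 / 0.8
k = 76.25 kN/mm

76.25


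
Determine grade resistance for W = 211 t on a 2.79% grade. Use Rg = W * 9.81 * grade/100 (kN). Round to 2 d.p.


Rg = W * 9.81 * grade / 100
Rg = 211 * 9.81 * 2.79 / 100
Rg = 2069.91 * 0.0279
Rg = 57.75 kN

57.75


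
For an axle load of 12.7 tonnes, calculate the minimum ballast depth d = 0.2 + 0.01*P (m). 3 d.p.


d = 0.2 + 0.01 * 12.7
d = 0.2 + 0.127
d = 0.327 m

0.327


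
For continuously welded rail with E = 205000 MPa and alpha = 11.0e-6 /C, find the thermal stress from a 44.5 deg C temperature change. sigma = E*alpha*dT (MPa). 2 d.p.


sigma = E * alpha * dT
sigma = 205000 * 11.0e-6 * 44.5
sigma = 2.255 * 44.5
sigma = 100.35 MPa

100.35


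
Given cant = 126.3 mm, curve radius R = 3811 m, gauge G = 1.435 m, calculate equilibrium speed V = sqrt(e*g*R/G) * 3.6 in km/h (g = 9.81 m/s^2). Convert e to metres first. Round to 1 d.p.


Convert cant: e = 126.3 mm = 0.1263 m
V_ms = sqrt(0.1263 * 9.81 * 3811 / 1.435)
V_ms = sqrt(3290.481138) = 57.3627 m/s
V = 57.3627 * 3.6 = 206.5 km/h

206.5


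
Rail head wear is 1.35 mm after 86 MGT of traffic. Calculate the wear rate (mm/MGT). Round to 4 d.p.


Wear rate = total wear / cumulative tonnage
Rate = 1.35 / 86
Rate = 0.0157 mm/MGT

0.0157


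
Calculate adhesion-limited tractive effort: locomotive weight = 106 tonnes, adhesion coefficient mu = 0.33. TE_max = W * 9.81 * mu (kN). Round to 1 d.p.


TE_max = W * g * mu
TE_max = 106 * 9.81 * 0.33
TE_max = 1039.86 * 0.33
TE_max = 343.2 kN

343.2


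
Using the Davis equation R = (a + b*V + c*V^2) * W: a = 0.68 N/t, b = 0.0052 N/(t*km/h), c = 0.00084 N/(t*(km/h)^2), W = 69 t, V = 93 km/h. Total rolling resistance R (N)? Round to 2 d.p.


b*V = 0.0052 * 93 = 0.4836
c*V^2 = 0.00084 * 8649 = 7.26516
R_per_t = 0.68 + 0.4836 + 7.26516 = 8.42876 N/t
R_total = 8.42876 * 69 = 581.58 N

581.58


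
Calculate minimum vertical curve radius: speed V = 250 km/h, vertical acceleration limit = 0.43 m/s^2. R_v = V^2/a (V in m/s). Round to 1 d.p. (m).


Convert speed: V = 250 / 3.6 = 69.4444 m/s
V^2 = 4822.5309 m^2/s^2
R_v = 4822.5309 / 0.43
R_v = 11215.2 m

11215.2


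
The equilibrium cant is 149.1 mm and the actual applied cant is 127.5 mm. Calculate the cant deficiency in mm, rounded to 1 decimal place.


Cant deficiency = equilibrium cant - actual cant
CD = 149.1 - 127.5
CD = 21.6 mm

21.6


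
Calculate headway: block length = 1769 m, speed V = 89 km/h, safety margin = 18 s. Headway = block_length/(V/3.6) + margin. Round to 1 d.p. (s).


V = 89 / 3.6 = 24.7222 m/s
Block traversal time = 1769 / 24.7222 = 71.5551 s
Headway = 71.5551 + 18
Headway = 89.6 s

89.6


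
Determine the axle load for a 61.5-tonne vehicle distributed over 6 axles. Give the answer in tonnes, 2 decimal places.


Load per axle = total weight / number of axles
Load = 61.5 / 6
Load = 10.25 tonnes

10.25


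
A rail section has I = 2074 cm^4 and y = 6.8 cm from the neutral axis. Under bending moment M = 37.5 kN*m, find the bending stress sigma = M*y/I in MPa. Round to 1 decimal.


Convert units:
M = 37.5 kN*m = 37500000 N*mm
y = 6.8 cm = 68 mm
I = 2074 cm^4 = 20740000 mm^4
sigma = 37500000 * 68 / 20740000
sigma = 123.0 MPa

123.0


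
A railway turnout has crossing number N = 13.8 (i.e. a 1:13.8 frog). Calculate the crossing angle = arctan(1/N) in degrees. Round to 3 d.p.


1/N = 1/13.8 = 0.072464
angle = arctan(0.072464) = 0.072337 rad
angle = 0.072337 * 180/pi = 4.145 degrees

4.145


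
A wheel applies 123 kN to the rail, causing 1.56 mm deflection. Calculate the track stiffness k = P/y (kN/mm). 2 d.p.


Track stiffness k = P / y
k = 123 / 1.56
k = 78.85 kN/mm

78.85


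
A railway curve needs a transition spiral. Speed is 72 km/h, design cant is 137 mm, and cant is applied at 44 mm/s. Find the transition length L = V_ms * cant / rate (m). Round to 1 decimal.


Convert speed: V = 72 / 3.6 = 20.0 m/s
L = 20.0 * 137 / 44
L = 2740.0 / 44
L = 62.3 m

62.3


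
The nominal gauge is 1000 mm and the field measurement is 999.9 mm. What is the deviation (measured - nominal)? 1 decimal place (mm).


Deviation = measured - nominal
Deviation = 999.9 - 1000
Deviation = -0.1 mm

-0.1


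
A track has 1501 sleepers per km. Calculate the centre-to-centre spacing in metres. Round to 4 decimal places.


Spacing = 1000 m / number of sleepers
Spacing = 1000 / 1501
Spacing = 0.6662 m

0.6662


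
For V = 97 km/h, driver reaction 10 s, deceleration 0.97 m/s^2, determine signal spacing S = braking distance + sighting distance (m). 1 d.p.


V = 97 / 3.6 = 26.9444 m/s
Braking distance = 26.9444^2 / (2*0.97) = 374.2284 m
Sighting distance = 26.9444 * 10 = 269.4444 m
S = 374.2284 + 269.4444 = 643.7 m

643.7


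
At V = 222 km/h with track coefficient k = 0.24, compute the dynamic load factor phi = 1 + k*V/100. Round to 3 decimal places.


phi = 1 + k * V / 100
phi = 1 + 0.24 * 222 / 100
phi = 1 + 0.5328
phi = 1.533

1.533


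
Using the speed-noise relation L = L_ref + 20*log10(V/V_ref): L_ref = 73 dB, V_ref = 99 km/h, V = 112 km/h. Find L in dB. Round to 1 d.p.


V/V_ref = 112 / 99 = 1.131313
log10(1.131313) = 0.053583
20 * 0.053583 = 1.0717
L = 73 + 1.0717 = 74.1 dB

74.1


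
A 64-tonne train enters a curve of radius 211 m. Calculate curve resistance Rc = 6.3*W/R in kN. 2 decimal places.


Rc = 6.3 * W / R
Rc = 6.3 * 64 / 211
Rc = 403.2 / 211
Rc = 1.91 kN

1.91


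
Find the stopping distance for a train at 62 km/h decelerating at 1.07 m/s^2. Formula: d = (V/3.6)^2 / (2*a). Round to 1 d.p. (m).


Convert speed: V = 62 / 3.6 = 17.2222 m/s
V^2 = 296.6049
d = 296.6049 / (2 * 1.07)
d = 296.6049 / 2.14
d = 138.6 m

138.6


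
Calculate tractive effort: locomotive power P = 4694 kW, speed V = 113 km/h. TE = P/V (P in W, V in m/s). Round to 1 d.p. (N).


Convert: P = 4694 kW = 4694000 W
V = 113 / 3.6 = 31.3889 m/s
TE = 4694000 / 31.3889
TE = 149543.4 N

149543.4


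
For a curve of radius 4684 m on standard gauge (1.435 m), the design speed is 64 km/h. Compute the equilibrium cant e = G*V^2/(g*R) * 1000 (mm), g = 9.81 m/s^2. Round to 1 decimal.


Convert speed: V = 64 / 3.6 = 17.7778 m/s
Apply formula: e = 1.435 * 17.7778^2 / (9.81 * 4684)
e = 1.435 * 316.0494 / 45950.04
e = 0.00987 m = 9.9 mm

9.9


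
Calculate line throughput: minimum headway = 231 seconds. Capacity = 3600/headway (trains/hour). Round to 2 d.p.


Capacity = 3600 / headway
Capacity = 3600 / 231
Capacity = 15.58 trains/hour

15.58


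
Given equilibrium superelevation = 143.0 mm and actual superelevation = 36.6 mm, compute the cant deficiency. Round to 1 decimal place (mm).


Cant deficiency = equilibrium cant - actual cant
CD = 143.0 - 36.6
CD = 106.4 mm

106.4


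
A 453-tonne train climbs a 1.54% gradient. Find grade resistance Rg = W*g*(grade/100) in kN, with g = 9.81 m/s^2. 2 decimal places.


Rg = W * 9.81 * grade / 100
Rg = 453 * 9.81 * 1.54 / 100
Rg = 4443.93 * 0.0154
Rg = 68.44 kN

68.44


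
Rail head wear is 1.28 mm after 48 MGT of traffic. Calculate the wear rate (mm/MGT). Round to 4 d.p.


Wear rate = total wear / cumulative tonnage
Rate = 1.28 / 48
Rate = 0.0267 mm/MGT

0.0267


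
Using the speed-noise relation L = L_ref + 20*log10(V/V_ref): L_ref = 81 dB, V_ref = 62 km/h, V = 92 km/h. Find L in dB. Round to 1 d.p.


V/V_ref = 92 / 62 = 1.483871
log10(1.483871) = 0.171396
20 * 0.171396 = 3.4279
L = 81 + 3.4279 = 84.4 dB

84.4


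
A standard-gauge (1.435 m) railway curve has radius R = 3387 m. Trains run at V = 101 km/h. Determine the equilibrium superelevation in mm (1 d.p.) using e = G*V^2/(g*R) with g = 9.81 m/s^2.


Convert speed: V = 101 / 3.6 = 28.0556 m/s
Apply formula: e = 1.435 * 28.0556^2 / (9.81 * 3387)
e = 1.435 * 787.1142 / 33226.47
e = 0.033994 m = 34.0 mm

34.0


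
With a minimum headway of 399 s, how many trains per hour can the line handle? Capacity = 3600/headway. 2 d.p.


Capacity = 3600 / headway
Capacity = 3600 / 399
Capacity = 9.02 trains/hour

9.02


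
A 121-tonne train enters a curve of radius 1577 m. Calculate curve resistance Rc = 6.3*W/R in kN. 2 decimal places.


Rc = 6.3 * W / R
Rc = 6.3 * 121 / 1577
Rc = 762.3 / 1577
Rc = 0.48 kN

0.48


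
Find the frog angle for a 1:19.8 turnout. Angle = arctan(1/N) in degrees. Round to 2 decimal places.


1/N = 1/19.8 = 0.050505
angle = arctan(0.050505) = 0.050462 rad
angle = 0.050462 * 180/pi = 2.89 degrees

2.89


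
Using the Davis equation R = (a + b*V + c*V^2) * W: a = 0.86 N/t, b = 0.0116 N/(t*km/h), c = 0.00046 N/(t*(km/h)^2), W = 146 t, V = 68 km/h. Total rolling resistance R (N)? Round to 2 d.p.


b*V = 0.0116 * 68 = 0.7888
c*V^2 = 0.00046 * 4624 = 2.12704
R_per_t = 0.86 + 0.7888 + 2.12704 = 3.77584 N/t
R_total = 3.77584 * 146 = 551.27 N

551.27


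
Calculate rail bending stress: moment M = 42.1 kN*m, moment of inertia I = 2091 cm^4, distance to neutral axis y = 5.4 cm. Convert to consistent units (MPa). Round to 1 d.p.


Convert units:
M = 42.1 kN*m = 42100000 N*mm
y = 5.4 cm = 54 mm
I = 2091 cm^4 = 20910000 mm^4
sigma = 42100000 * 54 / 20910000
sigma = 108.7 MPa

108.7


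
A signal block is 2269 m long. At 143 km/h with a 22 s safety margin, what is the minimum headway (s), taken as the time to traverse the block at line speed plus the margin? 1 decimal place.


V = 143 / 3.6 = 39.7222 m/s
Block traversal time = 2269 / 39.7222 = 57.1217 s
Headway = 57.1217 + 22
Headway = 79.1 s

79.1


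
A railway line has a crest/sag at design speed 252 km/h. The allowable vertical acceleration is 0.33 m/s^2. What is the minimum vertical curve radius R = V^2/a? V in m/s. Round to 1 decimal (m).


Convert speed: V = 252 / 3.6 = 70.0 m/s
V^2 = 4900.0 m^2/s^2
R_v = 4900.0 / 0.33
R_v = 14848.5 m

14848.5


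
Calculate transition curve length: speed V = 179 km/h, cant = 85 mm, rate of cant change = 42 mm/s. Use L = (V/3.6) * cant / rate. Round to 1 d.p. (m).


Convert speed: V = 179 / 3.6 = 49.7222 m/s
L = 49.7222 * 85 / 42
L = 4226.3889 / 42
L = 100.6 m

100.6


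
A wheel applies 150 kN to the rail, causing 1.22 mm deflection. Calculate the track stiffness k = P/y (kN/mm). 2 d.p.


Track stiffness k = P / y
k = 150 / 1.22
k = 122.95 kN/mm

122.95


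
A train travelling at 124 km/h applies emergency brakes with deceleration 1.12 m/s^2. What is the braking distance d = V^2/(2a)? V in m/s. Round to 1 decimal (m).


Convert speed: V = 124 / 3.6 = 34.4444 m/s
V^2 = 1186.4198
d = 1186.4198 / (2 * 1.12)
d = 1186.4198 / 2.24
d = 529.7 m

529.7


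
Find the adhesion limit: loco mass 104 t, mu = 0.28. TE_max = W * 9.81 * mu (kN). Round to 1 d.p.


TE_max = W * g * mu
TE_max = 104 * 9.81 * 0.28
TE_max = 1020.24 * 0.28
TE_max = 285.7 kN

285.7


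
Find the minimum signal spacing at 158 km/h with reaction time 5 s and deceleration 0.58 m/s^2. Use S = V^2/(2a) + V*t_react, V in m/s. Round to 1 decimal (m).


V = 158 / 3.6 = 43.8889 m/s
Braking distance = 43.8889^2 / (2*0.58) = 1660.547 m
Sighting distance = 43.8889 * 5 = 219.4444 m
S = 1660.547 + 219.4444 = 1880.0 m

1880.0


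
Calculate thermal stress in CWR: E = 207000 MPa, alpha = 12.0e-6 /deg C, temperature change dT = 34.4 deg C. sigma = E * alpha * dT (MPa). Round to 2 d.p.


sigma = E * alpha * dT
sigma = 207000 * 12.0e-6 * 34.4
sigma = 2.484 * 34.4
sigma = 85.45 MPa

85.45


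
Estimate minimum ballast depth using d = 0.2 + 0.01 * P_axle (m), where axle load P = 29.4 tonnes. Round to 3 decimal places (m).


d = 0.2 + 0.01 * 29.4
d = 0.2 + 0.294
d = 0.494 m

0.494


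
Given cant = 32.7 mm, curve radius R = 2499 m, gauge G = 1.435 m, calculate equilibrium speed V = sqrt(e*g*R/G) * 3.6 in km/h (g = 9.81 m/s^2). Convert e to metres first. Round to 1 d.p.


Convert cant: e = 32.7 mm = 0.0327 m
V_ms = sqrt(0.0327 * 9.81 * 2499 / 1.435)
V_ms = sqrt(558.638824) = 23.6355 m/s
V = 23.6355 * 3.6 = 85.1 km/h

85.1


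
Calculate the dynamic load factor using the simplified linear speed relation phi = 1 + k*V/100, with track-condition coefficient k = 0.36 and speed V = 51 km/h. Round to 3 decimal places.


phi = 1 + k * V / 100
phi = 1 + 0.36 * 51 / 100
phi = 1 + 0.1836
phi = 1.184

1.184


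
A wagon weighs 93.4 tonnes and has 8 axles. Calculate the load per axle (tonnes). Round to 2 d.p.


Load per axle = total weight / number of axles
Load = 93.4 / 8
Load = 11.68 tonnes

11.68


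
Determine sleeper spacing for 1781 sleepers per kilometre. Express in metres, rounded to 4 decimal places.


Spacing = 1000 m / number of sleepers
Spacing = 1000 / 1781
Spacing = 0.5615 m

0.5615


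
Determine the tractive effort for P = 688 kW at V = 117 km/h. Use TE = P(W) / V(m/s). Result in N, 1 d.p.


Convert: P = 688 kW = 688000 W
V = 117 / 3.6 = 32.5 m/s
TE = 688000 / 32.5
TE = 21169.2 N

21169.2


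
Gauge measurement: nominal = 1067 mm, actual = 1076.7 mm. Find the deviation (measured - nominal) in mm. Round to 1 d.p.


Deviation = measured - nominal
Deviation = 1076.7 - 1067
Deviation = 9.7 mm

9.7


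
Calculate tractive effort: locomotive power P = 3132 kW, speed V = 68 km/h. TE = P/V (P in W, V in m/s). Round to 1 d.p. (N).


Convert: P = 3132 kW = 3132000 W
V = 68 / 3.6 = 18.8889 m/s
TE = 3132000 / 18.8889
TE = 165811.8 N

165811.8


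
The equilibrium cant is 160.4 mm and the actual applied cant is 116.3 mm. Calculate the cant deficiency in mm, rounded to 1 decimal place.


Cant deficiency = equilibrium cant - actual cant
CD = 160.4 - 116.3
CD = 44.1 mm

44.1


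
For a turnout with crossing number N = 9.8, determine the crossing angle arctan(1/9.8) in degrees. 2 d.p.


1/N = 1/9.8 = 0.102041
angle = arctan(0.102041) = 0.101689 rad
angle = 0.101689 * 180/pi = 5.83 degrees

5.83


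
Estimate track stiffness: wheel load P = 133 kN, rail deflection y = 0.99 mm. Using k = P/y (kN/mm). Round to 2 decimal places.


Track stiffness k = P / y
k = 133 / 0.99
k = 134.34 kN/mm

134.34


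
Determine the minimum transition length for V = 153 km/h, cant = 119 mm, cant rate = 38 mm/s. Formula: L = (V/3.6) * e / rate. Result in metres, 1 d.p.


Convert speed: V = 153 / 3.6 = 42.5 m/s
L = 42.5 * 119 / 38
L = 5057.5 / 38
L = 133.1 m

133.1


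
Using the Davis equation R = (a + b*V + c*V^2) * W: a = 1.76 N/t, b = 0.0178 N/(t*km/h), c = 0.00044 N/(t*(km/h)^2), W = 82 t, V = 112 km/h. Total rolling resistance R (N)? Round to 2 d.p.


b*V = 0.0178 * 112 = 1.9936
c*V^2 = 0.00044 * 12544 = 5.51936
R_per_t = 1.76 + 1.9936 + 5.51936 = 9.27296 N/t
R_total = 9.27296 * 82 = 760.38 N

760.38


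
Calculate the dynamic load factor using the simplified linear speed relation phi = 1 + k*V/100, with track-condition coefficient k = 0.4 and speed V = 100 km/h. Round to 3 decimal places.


phi = 1 + k * V / 100
phi = 1 + 0.4 * 100 / 100
phi = 1 + 0.4
phi = 1.400

1.400


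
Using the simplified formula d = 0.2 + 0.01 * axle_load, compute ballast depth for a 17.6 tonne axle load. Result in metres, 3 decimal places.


d = 0.2 + 0.01 * 17.6
d = 0.2 + 0.176
d = 0.376 m

0.376


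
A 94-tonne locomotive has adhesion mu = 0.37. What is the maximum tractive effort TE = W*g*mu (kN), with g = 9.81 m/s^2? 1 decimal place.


TE_max = W * g * mu
TE_max = 94 * 9.81 * 0.37
TE_max = 922.14 * 0.37
TE_max = 341.2 kN

341.2


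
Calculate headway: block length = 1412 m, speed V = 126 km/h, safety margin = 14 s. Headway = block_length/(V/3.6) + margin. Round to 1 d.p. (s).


V = 126 / 3.6 = 35.0 m/s
Block traversal time = 1412 / 35.0 = 40.3429 s
Headway = 40.3429 + 14
Headway = 54.3 s

54.3


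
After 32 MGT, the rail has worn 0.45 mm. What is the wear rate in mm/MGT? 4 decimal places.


Wear rate = total wear / cumulative tonnage
Rate = 0.45 / 32
Rate = 0.0141 mm/MGT

0.0141


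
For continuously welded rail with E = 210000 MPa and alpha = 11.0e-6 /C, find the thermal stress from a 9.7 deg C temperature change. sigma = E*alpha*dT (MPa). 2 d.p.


sigma = E * alpha * dT
sigma = 210000 * 11.0e-6 * 9.7
sigma = 2.31 * 9.7
sigma = 22.41 MPa

22.41


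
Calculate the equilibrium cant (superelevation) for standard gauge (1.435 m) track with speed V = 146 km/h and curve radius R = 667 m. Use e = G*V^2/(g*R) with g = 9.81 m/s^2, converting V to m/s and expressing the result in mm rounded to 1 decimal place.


Convert speed: V = 146 / 3.6 = 40.5556 m/s
Apply formula: e = 1.435 * 40.5556^2 / (9.81 * 667)
e = 1.435 * 1644.7531 / 6543.27
e = 0.36071 m = 360.7 mm

360.7


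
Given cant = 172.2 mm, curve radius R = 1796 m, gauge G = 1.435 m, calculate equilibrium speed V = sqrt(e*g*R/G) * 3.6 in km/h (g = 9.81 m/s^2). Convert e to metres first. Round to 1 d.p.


Convert cant: e = 172.2 mm = 0.1722 m
V_ms = sqrt(0.1722 * 9.81 * 1796 / 1.435)
V_ms = sqrt(2114.2512) = 45.981 m/s
V = 45.981 * 3.6 = 165.5 km/h

165.5


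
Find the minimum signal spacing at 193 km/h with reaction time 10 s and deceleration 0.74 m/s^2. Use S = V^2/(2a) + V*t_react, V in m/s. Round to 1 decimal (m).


V = 193 / 3.6 = 53.6111 m/s
Braking distance = 53.6111^2 / (2*0.74) = 1941.9941 m
Sighting distance = 53.6111 * 10 = 536.1111 m
S = 1941.9941 + 536.1111 = 2478.1 m

2478.1


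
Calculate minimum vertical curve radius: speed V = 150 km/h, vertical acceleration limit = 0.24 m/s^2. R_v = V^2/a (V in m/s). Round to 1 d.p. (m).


Convert speed: V = 150 / 3.6 = 41.6667 m/s
V^2 = 1736.1111 m^2/s^2
R_v = 1736.1111 / 0.24
R_v = 7233.8 m

7233.8


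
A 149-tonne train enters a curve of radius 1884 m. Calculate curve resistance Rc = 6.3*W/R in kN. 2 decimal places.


Rc = 6.3 * W / R
Rc = 6.3 * 149 / 1884
Rc = 938.7 / 1884
Rc = 0.50 kN

0.50


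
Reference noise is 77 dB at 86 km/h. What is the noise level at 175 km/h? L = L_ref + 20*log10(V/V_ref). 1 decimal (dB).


V/V_ref = 175 / 86 = 2.034884
log10(2.034884) = 0.30854
20 * 0.30854 = 6.1708
L = 77 + 6.1708 = 83.2 dB

83.2


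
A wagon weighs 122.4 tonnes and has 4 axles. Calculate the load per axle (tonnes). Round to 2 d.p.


Load per axle = total weight / number of axles
Load = 122.4 / 4
Load = 30.60 tonnes

30.60


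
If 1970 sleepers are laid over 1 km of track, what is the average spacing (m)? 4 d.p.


Spacing = 1000 m / number of sleepers
Spacing = 1000 / 1970
Spacing = 0.5076 m

0.5076


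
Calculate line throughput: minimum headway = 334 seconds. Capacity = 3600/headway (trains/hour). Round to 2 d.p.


Capacity = 3600 / headway
Capacity = 3600 / 334
Capacity = 10.78 trains/hour

10.78


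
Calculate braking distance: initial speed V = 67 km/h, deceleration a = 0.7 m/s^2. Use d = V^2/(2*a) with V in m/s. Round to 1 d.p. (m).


Convert speed: V = 67 / 3.6 = 18.6111 m/s
V^2 = 346.3735
d = 346.3735 / (2 * 0.7)
d = 346.3735 / 1.4
d = 247.4 m

247.4


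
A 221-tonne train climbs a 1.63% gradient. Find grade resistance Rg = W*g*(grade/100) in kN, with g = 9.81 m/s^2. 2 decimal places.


Rg = W * 9.81 * grade / 100
Rg = 221 * 9.81 * 1.63 / 100
Rg = 2168.01 * 0.0163
Rg = 35.34 kN

35.34


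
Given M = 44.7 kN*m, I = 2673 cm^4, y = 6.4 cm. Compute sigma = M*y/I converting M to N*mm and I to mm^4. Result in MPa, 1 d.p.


Convert units:
M = 44.7 kN*m = 44700000 N*mm
y = 6.4 cm = 64 mm
I = 2673 cm^4 = 26730000 mm^4
sigma = 44700000 * 64 / 26730000
sigma = 107.0 MPa

107.0


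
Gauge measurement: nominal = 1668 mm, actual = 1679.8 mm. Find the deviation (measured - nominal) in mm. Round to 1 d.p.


Deviation = measured - nominal
Deviation = 1679.8 - 1668
Deviation = 11.8 mm

11.8


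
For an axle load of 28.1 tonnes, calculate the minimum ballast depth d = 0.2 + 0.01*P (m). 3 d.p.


d = 0.2 + 0.01 * 28.1
d = 0.2 + 0.281
d = 0.481 m

0.481


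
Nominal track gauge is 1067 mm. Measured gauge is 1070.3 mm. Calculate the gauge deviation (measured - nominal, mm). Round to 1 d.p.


Deviation = measured - nominal
Deviation = 1070.3 - 1067
Deviation = 3.3 mm

3.3


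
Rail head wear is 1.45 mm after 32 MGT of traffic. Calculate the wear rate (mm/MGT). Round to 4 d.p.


Wear rate = total wear / cumulative tonnage
Rate = 1.45 / 32
Rate = 0.0453 mm/MGT

0.0453


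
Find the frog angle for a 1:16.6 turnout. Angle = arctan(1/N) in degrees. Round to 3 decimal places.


1/N = 1/16.6 = 0.060241
angle = arctan(0.060241) = 0.060168 rad
angle = 0.060168 * 180/pi = 3.447 degrees

3.447


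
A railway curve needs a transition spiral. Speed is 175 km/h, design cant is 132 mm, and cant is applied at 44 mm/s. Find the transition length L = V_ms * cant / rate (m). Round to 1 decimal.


Convert speed: V = 175 / 3.6 = 48.6111 m/s
L = 48.6111 * 132 / 44
L = 6416.6667 / 44
L = 145.8 m

145.8


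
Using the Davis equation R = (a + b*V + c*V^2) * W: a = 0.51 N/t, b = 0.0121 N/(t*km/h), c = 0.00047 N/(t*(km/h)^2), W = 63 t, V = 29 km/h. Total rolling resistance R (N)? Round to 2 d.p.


b*V = 0.0121 * 29 = 0.3509
c*V^2 = 0.00047 * 841 = 0.39527
R_per_t = 0.51 + 0.3509 + 0.39527 = 1.25617 N/t
R_total = 1.25617 * 63 = 79.14 N

79.14


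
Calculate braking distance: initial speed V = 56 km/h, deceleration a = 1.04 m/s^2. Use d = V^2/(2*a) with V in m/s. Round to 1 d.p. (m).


Convert speed: V = 56 / 3.6 = 15.5556 m/s
V^2 = 241.9753
d = 241.9753 / (2 * 1.04)
d = 241.9753 / 2.08
d = 116.3 m

116.3


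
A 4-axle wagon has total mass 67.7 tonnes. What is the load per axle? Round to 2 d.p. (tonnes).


Load per axle = total weight / number of axles
Load = 67.7 / 4
Load = 16.93 tonnes

16.93


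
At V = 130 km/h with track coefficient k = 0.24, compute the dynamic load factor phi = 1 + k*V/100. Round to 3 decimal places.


phi = 1 + k * V / 100
phi = 1 + 0.24 * 130 / 100
phi = 1 + 0.312
phi = 1.312

1.312


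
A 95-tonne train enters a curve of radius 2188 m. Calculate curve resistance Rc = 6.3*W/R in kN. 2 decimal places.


Rc = 6.3 * W / R
Rc = 6.3 * 95 / 2188
Rc = 598.5 / 2188
Rc = 0.27 kN

0.27


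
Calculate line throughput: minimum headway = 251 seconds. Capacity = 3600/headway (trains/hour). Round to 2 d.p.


Capacity = 3600 / headway
Capacity = 3600 / 251
Capacity = 14.34 trains/hour

14.34


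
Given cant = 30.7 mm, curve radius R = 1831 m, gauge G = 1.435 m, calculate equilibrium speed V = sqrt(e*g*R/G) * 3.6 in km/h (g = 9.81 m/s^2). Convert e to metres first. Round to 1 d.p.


Convert cant: e = 30.7 mm = 0.0307 m
V_ms = sqrt(0.0307 * 9.81 * 1831 / 1.435)
V_ms = sqrt(384.2765) = 19.603 m/s
V = 19.603 * 3.6 = 70.6 km/h

70.6


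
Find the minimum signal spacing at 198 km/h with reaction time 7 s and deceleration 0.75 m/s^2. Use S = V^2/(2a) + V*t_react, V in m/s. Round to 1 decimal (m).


V = 198 / 3.6 = 55.0 m/s
Braking distance = 55.0^2 / (2*0.75) = 2016.6667 m
Sighting distance = 55.0 * 7 = 385.0 m
S = 2016.6667 + 385.0 = 2401.7 m

2401.7


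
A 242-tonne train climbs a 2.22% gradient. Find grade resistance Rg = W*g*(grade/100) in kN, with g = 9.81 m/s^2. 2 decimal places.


Rg = W * 9.81 * grade / 100
Rg = 242 * 9.81 * 2.22 / 100
Rg = 2374.02 * 0.0222
Rg = 52.70 kN

52.70


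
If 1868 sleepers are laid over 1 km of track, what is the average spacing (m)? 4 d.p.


Spacing = 1000 m / number of sleepers
Spacing = 1000 / 1868
Spacing = 0.5353 m

0.5353


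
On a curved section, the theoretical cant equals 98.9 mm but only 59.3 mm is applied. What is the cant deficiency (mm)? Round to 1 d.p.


Cant deficiency = equilibrium cant - actual cant
CD = 98.9 - 59.3
CD = 39.6 mm

39.6


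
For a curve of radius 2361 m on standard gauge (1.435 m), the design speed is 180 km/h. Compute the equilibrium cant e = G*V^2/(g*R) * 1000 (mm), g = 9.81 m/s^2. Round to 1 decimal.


Convert speed: V = 180 / 3.6 = 50.0 m/s
Apply formula: e = 1.435 * 50.0^2 / (9.81 * 2361)
e = 1.435 * 2500.0 / 23161.41
e = 0.154891 m = 154.9 mm

154.9
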